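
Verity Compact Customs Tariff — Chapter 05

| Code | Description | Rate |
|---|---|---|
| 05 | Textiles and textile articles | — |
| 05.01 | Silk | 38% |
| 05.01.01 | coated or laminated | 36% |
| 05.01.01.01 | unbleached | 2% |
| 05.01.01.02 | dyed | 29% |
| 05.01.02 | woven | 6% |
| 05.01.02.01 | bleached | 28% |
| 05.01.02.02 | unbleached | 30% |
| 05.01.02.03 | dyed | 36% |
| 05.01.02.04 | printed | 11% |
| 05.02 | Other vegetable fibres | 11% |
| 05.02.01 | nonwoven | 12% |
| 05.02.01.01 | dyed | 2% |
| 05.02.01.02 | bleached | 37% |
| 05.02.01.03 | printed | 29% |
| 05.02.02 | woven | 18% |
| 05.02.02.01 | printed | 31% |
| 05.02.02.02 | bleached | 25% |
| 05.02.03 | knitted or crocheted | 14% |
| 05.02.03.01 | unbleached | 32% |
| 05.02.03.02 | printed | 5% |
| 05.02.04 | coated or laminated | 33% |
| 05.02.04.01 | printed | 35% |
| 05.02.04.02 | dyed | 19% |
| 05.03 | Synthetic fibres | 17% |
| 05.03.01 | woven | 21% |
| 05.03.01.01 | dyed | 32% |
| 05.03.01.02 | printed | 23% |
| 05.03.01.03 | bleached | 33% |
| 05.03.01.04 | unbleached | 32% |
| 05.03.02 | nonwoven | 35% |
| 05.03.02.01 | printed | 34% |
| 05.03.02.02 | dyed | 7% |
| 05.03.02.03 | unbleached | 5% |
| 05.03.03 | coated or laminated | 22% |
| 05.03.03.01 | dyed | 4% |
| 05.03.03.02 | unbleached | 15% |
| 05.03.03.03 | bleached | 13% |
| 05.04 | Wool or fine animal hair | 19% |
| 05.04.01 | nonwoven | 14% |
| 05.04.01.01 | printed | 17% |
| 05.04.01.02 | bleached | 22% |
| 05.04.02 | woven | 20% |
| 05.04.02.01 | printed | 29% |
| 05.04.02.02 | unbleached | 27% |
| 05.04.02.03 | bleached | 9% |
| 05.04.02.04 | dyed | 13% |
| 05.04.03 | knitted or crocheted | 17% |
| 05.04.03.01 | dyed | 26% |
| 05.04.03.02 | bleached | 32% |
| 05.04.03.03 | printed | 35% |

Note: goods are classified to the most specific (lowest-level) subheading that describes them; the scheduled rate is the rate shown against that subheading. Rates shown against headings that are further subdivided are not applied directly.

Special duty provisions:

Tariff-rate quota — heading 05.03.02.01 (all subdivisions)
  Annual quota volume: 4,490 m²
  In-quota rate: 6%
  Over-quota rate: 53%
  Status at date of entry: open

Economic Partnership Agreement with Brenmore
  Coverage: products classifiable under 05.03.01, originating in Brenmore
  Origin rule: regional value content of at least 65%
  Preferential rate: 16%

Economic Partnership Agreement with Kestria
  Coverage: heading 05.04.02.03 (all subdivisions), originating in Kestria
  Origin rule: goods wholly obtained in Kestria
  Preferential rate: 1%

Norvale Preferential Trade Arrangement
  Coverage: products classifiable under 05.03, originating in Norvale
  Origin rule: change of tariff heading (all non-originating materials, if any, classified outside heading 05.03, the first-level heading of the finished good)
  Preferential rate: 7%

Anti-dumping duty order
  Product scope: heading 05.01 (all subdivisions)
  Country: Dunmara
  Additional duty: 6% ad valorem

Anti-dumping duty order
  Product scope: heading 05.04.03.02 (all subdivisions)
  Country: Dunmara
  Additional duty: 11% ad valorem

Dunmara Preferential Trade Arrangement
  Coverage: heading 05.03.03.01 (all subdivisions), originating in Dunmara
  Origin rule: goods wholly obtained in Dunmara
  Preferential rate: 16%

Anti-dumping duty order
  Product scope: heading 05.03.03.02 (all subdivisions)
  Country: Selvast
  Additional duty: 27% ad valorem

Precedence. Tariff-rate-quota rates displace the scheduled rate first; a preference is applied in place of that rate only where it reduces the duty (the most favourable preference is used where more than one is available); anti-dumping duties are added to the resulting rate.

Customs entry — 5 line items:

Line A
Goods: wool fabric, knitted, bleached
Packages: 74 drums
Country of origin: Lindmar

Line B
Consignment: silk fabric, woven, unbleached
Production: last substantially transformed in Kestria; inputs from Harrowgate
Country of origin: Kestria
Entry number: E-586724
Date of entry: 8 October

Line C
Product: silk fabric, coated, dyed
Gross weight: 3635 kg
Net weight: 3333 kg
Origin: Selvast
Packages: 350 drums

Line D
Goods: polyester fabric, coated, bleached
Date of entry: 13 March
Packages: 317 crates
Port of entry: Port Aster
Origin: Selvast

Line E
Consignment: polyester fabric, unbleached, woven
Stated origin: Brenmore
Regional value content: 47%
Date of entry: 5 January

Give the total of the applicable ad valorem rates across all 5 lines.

136%

Line A: wool → 05.04; knitted → 05.04.03; bleached → 05.04.03.02. Scheduled 32%. No special measure applies. → 32%.
Line B: silk → 05.01; woven → 05.01.02; unbleached → 05.01.02.02. Scheduled 30%. Kestria agreement on 05.04.02.03: 05.01.02.02 not covered. → 30%.
Line C: silk → 05.01; coated → 05.01.01; dyed → 05.01.01.02. Scheduled 29%. No special measure applies. → 29%.
Line D: polyester → 05.03; coated → 05.03.03; bleached → 05.03.03.03. Scheduled 13%. No special measure applies. → 13%.
Line E: polyester → 05.03; woven → 05.03.01; unbleached → 05.03.01.04. Scheduled 32%. Brenmore agreement on 05.03.01: RVC < 65%. → 32%.
Sum: 32% + 30% + 29% + 13% + 32% = 136%.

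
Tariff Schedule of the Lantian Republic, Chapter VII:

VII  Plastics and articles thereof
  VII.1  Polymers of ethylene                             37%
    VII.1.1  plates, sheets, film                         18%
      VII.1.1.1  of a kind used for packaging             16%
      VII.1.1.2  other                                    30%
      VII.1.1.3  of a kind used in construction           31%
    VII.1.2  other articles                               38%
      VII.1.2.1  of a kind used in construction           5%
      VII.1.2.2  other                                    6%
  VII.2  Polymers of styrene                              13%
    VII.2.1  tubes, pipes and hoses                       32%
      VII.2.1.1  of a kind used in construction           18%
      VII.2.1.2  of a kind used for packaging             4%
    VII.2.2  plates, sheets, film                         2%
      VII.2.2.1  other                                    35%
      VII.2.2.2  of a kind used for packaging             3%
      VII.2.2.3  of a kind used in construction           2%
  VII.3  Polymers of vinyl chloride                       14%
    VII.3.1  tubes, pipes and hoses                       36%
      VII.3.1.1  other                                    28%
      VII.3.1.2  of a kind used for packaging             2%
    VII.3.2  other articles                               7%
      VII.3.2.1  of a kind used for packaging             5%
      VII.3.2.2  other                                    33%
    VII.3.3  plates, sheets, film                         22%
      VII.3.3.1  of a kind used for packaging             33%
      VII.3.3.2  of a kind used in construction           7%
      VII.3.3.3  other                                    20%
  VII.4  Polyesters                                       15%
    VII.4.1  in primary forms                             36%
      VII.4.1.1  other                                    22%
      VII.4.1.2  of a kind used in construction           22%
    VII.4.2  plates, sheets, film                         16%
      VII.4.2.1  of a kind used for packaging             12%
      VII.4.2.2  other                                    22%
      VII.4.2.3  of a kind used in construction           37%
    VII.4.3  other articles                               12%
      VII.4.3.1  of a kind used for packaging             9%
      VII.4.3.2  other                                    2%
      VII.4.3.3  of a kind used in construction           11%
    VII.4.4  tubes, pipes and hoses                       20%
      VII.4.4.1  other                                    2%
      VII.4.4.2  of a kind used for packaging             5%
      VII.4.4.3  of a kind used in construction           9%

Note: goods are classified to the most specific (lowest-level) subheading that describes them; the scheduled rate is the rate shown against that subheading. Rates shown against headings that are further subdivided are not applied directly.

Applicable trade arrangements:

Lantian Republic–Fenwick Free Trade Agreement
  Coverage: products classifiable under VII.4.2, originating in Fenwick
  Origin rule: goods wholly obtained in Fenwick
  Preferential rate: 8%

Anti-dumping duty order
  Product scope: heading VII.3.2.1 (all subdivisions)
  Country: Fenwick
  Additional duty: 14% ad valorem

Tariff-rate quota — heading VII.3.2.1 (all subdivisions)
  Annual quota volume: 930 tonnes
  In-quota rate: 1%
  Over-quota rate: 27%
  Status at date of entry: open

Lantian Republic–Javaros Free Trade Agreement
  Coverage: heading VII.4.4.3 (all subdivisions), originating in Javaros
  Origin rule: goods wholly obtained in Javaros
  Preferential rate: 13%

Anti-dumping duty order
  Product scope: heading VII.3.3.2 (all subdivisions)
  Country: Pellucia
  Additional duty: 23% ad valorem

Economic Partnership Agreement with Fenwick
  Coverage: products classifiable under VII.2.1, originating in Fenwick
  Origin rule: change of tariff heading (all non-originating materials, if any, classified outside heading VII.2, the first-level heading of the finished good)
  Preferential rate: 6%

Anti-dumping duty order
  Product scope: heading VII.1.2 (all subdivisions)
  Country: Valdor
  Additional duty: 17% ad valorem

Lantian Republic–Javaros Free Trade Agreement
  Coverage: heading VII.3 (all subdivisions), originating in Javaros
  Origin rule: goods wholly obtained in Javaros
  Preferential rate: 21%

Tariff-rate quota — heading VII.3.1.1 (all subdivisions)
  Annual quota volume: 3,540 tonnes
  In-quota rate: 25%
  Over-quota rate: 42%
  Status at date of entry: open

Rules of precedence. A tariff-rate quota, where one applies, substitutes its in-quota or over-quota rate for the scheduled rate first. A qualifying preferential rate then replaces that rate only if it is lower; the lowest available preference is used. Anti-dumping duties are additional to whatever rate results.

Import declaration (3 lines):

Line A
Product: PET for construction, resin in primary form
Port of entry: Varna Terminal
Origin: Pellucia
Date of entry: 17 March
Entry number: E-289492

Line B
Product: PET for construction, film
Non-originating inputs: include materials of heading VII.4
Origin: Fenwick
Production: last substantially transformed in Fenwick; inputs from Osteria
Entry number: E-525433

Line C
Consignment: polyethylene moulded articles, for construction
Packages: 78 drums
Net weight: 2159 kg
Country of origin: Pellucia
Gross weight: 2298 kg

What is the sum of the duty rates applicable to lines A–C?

Line A: PET → VII.4; resin in primary form → VII.4.1; for construction → VII.4.1.2. Scheduled 22%. No special measure applies. → 22%.
Line B: PET → VII.4; film → VII.4.2; for construction → VII.4.2.3. Scheduled 37%. Fenwick agreement on VII.4.2: not wholly obtained; Fenwick agreement on VII.2.1: VII.4.2.3 not covered. → 37%.
Line C: polyethylene → VII.1; moulded articles → VII.1.2; for construction → VII.1.2.1. Scheduled 5%. No special measure applies. → 5%.
Sum: 22% + 37% + 5% = 64%.

64%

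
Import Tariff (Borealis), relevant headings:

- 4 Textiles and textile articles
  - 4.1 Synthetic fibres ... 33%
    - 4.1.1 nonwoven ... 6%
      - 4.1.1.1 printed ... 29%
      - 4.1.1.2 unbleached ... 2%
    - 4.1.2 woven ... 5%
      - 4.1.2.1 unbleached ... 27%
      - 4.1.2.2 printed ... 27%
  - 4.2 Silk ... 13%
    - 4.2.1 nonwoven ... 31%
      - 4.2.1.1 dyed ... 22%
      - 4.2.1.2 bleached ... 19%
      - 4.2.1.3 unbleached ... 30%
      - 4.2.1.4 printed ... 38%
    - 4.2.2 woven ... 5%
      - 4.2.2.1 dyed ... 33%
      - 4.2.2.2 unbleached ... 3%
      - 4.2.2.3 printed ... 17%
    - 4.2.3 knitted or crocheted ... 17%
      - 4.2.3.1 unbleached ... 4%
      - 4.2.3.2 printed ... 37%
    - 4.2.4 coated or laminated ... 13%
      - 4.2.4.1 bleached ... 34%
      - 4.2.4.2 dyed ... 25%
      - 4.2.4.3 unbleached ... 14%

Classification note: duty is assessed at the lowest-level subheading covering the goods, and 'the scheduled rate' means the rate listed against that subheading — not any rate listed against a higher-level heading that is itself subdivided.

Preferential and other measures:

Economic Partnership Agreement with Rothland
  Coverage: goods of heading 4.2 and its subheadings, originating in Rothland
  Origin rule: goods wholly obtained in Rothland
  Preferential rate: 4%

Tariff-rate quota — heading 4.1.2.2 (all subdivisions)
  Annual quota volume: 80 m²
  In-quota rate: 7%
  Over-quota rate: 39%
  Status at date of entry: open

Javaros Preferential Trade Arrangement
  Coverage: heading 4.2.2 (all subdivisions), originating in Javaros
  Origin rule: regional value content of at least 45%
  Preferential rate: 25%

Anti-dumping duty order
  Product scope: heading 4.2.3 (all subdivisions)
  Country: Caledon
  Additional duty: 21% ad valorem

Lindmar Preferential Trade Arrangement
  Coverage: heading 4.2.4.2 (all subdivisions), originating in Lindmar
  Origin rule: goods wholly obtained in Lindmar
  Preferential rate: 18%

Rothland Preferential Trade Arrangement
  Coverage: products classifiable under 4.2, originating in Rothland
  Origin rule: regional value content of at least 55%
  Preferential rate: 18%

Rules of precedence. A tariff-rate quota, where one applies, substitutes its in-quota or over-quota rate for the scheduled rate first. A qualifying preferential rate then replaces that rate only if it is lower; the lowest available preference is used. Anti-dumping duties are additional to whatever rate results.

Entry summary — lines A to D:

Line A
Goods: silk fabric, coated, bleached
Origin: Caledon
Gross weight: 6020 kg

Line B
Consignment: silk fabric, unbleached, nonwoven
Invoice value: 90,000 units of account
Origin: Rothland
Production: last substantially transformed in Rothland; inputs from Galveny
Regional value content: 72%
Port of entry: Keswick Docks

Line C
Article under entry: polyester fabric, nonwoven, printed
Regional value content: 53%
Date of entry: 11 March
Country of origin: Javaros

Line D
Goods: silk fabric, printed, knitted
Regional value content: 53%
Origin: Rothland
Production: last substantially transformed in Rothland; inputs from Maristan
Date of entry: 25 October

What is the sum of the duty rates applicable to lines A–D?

118%

Line A: silk → 4.2; coated → 4.2.4; bleached → 4.2.4.1. Scheduled 34%. No special measure applies. → 34%.
Line B: silk → 4.2; nonwoven → 4.2.1; unbleached → 4.2.1.3. Scheduled 30%. Rothland agreement on 4.2: not wholly obtained; Rothland agreement on 4.2: RVC ≥ 55% → 18% available; preferential 18%. → 18%.
Line C: polyester → 4.1; nonwoven → 4.1.1; printed → 4.1.1.1. Scheduled 29%. Javaros agreement on 4.2.2: 4.1.1.1 not covered. → 29%.
Line D: silk → 4.2; knitted → 4.2.3; printed → 4.2.3.2. Scheduled 37%. Rothland agreement on 4.2: not wholly obtained; Rothland agreement on 4.2: RVC < 55%. → 37%.
Sum: 34% + 18% + 29% + 37% = 118%.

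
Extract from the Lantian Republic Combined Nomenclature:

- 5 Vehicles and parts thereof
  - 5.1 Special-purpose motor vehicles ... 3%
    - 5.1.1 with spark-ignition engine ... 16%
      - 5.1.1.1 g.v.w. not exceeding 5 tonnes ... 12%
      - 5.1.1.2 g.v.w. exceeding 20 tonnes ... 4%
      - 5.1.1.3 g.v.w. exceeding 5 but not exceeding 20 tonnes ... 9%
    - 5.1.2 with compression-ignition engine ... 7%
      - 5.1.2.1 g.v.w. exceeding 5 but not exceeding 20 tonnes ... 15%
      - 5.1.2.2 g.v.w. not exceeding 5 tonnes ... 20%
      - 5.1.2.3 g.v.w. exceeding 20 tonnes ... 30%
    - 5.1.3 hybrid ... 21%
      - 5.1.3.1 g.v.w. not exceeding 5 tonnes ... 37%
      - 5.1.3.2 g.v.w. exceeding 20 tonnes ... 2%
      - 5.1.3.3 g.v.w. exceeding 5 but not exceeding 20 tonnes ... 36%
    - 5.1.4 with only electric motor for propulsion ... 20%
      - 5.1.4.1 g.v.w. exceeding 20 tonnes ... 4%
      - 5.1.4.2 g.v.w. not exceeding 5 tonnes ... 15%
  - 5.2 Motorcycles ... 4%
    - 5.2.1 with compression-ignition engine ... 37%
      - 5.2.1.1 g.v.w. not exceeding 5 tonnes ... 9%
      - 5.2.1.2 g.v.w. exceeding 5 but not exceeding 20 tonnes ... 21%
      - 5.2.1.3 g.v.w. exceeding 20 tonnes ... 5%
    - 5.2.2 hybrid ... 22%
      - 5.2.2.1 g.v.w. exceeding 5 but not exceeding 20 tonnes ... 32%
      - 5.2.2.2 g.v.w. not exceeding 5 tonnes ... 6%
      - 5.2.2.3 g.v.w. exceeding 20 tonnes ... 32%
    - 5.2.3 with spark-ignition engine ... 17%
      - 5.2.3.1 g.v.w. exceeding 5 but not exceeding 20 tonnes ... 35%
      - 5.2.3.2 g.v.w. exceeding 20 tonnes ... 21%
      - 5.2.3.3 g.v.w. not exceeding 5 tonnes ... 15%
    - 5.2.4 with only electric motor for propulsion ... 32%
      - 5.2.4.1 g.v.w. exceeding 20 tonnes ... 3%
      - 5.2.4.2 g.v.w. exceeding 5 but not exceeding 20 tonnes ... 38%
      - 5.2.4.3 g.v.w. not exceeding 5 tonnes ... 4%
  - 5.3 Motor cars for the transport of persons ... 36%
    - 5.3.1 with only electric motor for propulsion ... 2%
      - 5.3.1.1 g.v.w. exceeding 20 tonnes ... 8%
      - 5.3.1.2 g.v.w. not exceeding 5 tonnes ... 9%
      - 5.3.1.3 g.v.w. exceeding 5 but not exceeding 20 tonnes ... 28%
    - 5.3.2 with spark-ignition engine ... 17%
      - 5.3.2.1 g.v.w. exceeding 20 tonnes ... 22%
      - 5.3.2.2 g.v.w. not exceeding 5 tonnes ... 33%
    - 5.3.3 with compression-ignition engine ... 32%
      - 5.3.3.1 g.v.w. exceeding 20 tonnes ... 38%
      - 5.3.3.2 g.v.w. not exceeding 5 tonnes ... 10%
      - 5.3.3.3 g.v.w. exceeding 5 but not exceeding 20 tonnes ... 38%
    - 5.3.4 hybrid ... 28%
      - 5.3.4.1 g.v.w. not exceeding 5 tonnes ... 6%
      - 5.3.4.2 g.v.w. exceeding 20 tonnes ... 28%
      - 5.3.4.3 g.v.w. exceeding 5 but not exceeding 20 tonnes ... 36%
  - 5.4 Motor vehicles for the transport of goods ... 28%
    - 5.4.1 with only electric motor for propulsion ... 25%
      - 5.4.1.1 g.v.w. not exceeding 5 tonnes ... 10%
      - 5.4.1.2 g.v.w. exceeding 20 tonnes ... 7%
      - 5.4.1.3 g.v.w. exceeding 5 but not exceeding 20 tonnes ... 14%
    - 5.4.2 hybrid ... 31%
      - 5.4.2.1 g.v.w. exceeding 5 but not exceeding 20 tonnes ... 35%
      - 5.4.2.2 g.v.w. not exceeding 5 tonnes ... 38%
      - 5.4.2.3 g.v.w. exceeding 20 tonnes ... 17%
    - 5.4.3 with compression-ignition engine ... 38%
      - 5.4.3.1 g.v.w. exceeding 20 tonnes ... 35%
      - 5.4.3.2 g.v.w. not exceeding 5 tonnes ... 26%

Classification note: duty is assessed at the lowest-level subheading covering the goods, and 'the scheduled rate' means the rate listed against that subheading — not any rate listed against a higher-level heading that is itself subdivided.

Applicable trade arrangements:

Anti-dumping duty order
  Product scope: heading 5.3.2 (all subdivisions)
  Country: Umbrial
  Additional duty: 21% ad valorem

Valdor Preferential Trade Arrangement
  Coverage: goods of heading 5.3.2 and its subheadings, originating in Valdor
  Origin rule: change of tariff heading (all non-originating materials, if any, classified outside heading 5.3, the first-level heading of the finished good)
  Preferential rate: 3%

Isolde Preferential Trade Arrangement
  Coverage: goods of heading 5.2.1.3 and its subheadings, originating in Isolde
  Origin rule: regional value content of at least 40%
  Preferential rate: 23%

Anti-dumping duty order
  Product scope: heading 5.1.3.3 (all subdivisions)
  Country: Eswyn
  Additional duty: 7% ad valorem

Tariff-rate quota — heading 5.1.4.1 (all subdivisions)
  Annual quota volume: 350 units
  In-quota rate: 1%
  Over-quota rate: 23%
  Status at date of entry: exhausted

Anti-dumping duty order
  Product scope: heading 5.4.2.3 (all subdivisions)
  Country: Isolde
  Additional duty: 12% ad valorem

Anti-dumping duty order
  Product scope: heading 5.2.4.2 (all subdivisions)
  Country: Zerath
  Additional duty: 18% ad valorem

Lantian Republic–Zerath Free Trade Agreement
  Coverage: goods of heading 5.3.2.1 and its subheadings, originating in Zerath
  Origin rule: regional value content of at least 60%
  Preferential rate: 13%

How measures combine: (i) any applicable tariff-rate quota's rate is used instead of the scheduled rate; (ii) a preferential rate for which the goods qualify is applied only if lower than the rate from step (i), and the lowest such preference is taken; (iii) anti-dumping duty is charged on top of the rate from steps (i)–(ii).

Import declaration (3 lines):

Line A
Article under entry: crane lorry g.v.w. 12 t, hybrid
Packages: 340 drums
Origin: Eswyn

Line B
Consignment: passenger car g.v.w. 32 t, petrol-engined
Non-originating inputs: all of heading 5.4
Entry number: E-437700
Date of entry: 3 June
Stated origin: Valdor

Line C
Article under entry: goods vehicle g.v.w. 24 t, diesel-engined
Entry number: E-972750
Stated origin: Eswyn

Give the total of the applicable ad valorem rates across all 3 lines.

81%

Line A: crane lorry → 5.1; hybrid → 5.1.3; g.v.w. 12 t → 5.1.3.3. Scheduled 36%. anti-dumping (Eswyn, 5.1.3.3): +7%; total 36% + 7% = 43%. → 43%.
Line B: passenger car → 5.3; petrol-engined → 5.3.2; g.v.w. 32 t → 5.3.2.1. Scheduled 22%. Valdor agreement on 5.3.2: CTH met → 3% available; preferential 3%. → 3%.
Line C: goods vehicle → 5.4; diesel-engined → 5.4.3; g.v.w. 24 t → 5.4.3.1. Scheduled 35%. No special measure applies. → 35%.
Sum: 43% + 3% + 35% = 81%.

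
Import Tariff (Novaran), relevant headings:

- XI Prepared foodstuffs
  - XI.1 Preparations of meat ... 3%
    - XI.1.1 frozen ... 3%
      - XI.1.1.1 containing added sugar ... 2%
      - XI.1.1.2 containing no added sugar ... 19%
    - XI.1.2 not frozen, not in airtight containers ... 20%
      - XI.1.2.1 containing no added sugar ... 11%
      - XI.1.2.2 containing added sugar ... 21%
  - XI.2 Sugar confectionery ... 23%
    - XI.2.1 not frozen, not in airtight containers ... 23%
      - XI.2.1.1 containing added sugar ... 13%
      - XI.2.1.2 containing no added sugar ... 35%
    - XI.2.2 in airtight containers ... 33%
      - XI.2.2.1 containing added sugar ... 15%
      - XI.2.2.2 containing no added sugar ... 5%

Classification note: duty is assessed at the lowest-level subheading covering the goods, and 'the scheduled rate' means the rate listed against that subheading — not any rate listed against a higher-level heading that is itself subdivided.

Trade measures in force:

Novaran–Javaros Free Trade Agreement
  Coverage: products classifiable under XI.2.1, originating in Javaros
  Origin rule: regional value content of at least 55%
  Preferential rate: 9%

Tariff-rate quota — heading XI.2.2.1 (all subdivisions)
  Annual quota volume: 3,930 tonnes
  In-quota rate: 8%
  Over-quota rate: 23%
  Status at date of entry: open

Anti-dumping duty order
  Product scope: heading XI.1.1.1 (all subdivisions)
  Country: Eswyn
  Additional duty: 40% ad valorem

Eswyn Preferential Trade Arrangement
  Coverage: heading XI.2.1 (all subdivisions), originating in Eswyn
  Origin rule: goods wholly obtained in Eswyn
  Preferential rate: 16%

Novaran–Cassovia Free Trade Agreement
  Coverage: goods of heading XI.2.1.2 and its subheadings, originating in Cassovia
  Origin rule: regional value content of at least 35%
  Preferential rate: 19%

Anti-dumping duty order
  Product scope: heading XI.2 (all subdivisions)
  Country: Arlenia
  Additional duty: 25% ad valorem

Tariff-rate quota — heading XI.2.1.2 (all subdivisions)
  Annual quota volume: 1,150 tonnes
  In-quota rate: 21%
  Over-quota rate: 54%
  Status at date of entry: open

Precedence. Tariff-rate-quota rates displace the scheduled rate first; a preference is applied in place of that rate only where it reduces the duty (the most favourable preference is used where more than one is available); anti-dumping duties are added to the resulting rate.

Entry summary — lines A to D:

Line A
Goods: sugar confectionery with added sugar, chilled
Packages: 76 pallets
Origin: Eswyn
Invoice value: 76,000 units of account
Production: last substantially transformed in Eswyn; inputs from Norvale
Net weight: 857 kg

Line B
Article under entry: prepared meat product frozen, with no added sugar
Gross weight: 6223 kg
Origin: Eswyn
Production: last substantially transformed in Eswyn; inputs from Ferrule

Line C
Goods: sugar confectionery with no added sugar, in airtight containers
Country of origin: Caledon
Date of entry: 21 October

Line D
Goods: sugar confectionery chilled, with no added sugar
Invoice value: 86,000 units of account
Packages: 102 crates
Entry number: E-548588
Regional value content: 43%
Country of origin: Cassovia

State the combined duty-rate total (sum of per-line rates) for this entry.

56%

Line A: sugar confectionery → XI.2; chilled → XI.2.1; with added sugar → XI.2.1.1. Scheduled 13%. Eswyn agreement on XI.2.1: not wholly obtained. → 13%.
Line B: prepared meat product → XI.1; frozen → XI.1.1; with no added sugar → XI.1.1.2. Scheduled 19%. Eswyn agreement on XI.2.1: XI.1.1.2 not covered. → 19%.
Line C: sugar confectionery → XI.2; in airtight containers → XI.2.2; with no added sugar → XI.2.2.2. Scheduled 5%. No special measure applies. → 5%.
Line D: sugar confectionery → XI.2; chilled → XI.2.1; with no added sugar → XI.2.1.2. Scheduled 35%. quota on XI.2.1.2 open → in-quota 21%; Cassovia agreement on XI.2.1.2: RVC ≥ 35% → 19% available; preferential 19%. → 19%.
Sum: 13% + 19% + 5% + 19% = 56%.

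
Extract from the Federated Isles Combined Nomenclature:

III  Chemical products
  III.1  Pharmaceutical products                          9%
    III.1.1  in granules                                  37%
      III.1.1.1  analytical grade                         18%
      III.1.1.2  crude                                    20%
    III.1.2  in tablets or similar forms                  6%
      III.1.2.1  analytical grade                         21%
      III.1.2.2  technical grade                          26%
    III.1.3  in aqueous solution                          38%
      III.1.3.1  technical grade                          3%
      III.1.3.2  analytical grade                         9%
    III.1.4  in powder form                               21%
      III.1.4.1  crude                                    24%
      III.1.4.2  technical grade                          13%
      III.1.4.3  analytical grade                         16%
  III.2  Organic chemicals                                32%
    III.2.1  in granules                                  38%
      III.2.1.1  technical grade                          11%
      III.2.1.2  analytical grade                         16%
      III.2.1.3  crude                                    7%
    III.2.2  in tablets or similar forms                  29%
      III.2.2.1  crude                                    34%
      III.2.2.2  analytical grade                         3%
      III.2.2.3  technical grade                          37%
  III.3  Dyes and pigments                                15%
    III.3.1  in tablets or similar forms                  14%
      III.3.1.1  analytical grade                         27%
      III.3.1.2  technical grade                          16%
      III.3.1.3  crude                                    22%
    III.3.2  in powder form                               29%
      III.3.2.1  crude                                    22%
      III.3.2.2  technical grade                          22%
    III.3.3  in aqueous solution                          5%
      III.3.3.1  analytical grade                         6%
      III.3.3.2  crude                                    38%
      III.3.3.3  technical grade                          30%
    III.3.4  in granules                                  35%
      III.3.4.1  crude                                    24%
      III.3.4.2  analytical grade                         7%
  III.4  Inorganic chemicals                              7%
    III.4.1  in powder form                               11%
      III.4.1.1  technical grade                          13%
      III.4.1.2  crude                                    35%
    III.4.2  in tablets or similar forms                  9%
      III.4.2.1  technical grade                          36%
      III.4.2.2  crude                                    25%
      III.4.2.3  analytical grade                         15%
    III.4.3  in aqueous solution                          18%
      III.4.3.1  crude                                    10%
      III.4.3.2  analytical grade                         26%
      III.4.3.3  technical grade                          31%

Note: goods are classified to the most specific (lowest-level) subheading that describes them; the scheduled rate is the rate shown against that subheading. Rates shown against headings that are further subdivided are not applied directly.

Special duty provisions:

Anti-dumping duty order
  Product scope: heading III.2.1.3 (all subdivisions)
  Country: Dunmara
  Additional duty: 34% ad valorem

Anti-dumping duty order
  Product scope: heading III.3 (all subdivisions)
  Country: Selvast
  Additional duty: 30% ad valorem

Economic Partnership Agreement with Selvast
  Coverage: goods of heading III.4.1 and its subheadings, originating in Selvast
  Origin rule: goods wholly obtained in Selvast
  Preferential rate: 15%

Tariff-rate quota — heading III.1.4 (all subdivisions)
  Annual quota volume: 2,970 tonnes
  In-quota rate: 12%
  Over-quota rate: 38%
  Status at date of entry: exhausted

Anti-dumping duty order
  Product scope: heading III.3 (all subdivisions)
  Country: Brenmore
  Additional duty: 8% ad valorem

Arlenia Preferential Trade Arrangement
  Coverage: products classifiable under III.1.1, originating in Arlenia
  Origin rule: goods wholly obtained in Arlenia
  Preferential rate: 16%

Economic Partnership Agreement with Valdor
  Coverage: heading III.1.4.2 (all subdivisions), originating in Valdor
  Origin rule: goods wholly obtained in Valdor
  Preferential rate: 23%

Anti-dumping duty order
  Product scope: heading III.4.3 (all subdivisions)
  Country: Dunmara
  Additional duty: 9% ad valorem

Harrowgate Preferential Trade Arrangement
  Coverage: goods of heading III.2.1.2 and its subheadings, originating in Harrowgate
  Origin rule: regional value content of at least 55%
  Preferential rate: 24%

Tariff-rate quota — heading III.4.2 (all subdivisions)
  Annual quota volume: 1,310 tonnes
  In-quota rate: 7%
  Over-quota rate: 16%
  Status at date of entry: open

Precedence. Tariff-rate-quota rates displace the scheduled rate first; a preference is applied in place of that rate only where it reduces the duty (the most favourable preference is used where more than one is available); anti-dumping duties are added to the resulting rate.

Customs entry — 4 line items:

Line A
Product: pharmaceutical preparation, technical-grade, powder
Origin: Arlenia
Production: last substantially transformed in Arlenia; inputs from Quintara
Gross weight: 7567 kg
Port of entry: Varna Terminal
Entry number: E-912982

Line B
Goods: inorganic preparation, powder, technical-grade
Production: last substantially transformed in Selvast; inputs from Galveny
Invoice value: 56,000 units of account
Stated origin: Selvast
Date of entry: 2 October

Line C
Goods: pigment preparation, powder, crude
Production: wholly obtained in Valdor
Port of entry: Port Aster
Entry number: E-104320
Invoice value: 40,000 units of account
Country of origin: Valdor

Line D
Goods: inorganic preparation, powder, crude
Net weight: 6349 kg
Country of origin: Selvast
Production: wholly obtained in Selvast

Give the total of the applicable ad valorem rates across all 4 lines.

Line A: pharmaceutical → III.1; powder → III.1.4; technical-grade → III.1.4.2. Scheduled 13%. quota on III.1.4 exhausted → over-quota 38%; Arlenia agreement on III.1.1: III.1.4.2 not covered. → 38%.
Line B: inorganic → III.4; powder → III.4.1; technical-grade → III.4.1.1. Scheduled 13%. Selvast agreement on III.4.1: not wholly obtained. → 13%.
Line C: pigment → III.3; powder → III.3.2; crude → III.3.2.1. Scheduled 22%. Valdor agreement on III.1.4.2: III.3.2.1 not covered. → 22%.
Line D: inorganic → III.4; powder → III.4.1; crude → III.4.1.2. Scheduled 35%. Selvast agreement on III.4.1: wholly obtained → 15% available; preferential 15%. → 15%.
Sum: 38% + 13% + 22% + 15% = 88%.

88%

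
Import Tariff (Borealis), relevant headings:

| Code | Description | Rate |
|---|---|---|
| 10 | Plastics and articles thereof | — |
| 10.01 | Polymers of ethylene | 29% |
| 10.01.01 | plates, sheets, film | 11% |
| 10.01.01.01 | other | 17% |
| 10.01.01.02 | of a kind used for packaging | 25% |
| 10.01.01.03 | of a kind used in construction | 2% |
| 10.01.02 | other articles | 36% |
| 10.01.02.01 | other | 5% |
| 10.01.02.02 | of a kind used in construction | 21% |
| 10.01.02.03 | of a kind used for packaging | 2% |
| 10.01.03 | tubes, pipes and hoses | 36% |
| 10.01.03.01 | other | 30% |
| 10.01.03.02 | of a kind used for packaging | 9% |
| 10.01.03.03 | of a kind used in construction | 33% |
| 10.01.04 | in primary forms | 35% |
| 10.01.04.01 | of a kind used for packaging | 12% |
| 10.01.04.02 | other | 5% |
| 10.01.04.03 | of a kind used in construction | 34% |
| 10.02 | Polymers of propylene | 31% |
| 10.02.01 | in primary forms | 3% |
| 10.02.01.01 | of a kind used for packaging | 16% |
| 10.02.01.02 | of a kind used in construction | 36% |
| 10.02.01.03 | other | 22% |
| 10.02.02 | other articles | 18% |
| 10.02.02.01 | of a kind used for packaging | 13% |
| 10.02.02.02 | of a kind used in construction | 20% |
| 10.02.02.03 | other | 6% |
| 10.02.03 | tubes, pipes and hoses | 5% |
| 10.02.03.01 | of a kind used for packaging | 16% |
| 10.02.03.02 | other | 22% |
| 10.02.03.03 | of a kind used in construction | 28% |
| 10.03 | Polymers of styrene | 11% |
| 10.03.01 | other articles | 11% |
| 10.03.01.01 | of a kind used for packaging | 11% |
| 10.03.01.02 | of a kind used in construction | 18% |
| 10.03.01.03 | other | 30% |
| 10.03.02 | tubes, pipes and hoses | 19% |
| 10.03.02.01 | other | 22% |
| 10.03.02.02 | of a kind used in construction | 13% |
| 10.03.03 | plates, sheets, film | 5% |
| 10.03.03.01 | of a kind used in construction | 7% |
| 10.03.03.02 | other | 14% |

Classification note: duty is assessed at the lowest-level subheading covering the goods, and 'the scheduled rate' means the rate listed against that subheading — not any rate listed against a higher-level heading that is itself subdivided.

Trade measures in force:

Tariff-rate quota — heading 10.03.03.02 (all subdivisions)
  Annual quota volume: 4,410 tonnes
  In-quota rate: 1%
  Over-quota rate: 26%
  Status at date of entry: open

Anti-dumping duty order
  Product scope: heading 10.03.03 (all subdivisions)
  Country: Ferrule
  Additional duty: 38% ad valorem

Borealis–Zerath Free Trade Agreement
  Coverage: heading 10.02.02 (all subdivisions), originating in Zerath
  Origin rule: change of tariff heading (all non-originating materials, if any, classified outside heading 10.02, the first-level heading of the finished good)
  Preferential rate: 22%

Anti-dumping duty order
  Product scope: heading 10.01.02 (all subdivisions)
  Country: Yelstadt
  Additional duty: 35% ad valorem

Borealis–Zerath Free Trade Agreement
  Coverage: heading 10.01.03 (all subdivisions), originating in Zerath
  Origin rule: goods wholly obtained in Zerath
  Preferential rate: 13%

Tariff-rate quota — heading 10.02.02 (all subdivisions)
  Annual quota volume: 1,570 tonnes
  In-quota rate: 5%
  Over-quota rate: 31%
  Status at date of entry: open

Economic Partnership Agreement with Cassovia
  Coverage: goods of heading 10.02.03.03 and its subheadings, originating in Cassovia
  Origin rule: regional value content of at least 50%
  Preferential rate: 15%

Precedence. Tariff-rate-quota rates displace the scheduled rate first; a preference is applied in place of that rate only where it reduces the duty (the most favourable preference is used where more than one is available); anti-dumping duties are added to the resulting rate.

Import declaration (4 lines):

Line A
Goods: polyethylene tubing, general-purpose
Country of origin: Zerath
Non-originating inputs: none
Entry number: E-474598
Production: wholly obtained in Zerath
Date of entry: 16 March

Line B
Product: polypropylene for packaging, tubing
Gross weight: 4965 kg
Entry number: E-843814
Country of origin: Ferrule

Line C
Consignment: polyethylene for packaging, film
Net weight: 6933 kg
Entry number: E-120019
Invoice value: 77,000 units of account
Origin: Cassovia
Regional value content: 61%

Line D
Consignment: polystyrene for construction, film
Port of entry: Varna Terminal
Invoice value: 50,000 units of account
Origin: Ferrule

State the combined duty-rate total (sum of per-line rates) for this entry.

Line A: polyethylene → 10.01; tubing → 10.01.03; general-purpose → 10.01.03.01. Scheduled 30%. Zerath agreement on 10.02.02: 10.01.03.01 not covered; Zerath agreement on 10.01.03: wholly obtained → 13% available; preferential 13%. → 13%.
Line B: polypropylene → 10.02; tubing → 10.02.03; for packaging → 10.02.03.01. Scheduled 16%. No special measure applies. → 16%.
Line C: polyethylene → 10.01; film → 10.01.01; for packaging → 10.01.01.02. Scheduled 25%. Cassovia agreement on 10.02.03.03: 10.01.01.02 not covered. → 25%.
Line D: polystyrene → 10.03; film → 10.03.03; for construction → 10.03.03.01. Scheduled 7%. anti-dumping (Ferrule, 10.03.03): +38%; total 7% + 38% = 45%. → 45%.
Sum: 13% + 16% + 25% + 45% = 99%.

99%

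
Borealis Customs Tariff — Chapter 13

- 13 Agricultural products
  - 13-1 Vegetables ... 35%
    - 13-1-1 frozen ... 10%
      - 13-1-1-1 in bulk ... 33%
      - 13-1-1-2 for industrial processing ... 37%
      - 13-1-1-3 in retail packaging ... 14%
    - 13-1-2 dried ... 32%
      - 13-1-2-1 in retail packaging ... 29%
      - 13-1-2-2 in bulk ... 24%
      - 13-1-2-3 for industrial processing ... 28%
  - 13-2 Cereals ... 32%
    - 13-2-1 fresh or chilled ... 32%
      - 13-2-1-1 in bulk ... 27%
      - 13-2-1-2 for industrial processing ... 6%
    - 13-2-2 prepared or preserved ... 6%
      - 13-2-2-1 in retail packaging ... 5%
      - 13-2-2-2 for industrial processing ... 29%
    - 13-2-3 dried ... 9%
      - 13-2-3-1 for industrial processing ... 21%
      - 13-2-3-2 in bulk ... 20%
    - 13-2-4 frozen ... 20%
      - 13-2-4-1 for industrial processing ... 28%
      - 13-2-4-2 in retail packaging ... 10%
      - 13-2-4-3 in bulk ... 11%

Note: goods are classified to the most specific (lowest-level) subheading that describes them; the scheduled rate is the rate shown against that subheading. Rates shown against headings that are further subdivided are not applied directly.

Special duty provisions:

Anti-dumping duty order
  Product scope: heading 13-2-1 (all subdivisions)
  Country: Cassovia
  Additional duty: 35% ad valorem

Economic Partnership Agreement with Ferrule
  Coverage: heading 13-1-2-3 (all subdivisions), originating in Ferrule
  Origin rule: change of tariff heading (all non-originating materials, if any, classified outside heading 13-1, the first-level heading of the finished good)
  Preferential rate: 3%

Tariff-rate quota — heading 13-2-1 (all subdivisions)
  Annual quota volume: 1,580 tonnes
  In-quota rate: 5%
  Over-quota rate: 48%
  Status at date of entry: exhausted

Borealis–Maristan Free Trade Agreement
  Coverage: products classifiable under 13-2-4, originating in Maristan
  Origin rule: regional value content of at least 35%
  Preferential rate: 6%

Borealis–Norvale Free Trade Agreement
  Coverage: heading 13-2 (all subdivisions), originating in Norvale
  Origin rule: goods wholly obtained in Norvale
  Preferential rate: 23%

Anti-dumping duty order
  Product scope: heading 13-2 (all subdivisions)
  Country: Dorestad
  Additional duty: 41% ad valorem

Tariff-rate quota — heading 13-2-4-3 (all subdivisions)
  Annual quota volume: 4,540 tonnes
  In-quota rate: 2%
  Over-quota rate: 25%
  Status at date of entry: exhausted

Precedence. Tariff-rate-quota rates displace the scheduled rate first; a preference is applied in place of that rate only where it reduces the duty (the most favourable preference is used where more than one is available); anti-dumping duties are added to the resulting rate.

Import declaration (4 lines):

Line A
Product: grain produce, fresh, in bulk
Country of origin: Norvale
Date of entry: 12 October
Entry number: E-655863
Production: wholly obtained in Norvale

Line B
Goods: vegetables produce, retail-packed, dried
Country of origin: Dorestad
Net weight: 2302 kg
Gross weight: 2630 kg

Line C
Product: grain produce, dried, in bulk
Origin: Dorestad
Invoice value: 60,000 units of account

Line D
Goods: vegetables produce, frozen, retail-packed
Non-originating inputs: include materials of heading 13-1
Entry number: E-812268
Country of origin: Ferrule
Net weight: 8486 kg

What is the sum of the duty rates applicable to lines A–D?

127%

Line A: grain → 13-2; fresh → 13-2-1; in bulk → 13-2-1-1. Scheduled 27%. quota on 13-2-1 exhausted → over-quota 48%; Norvale agreement on 13-2: wholly obtained → 23% available; preferential 23%. → 23%.
Line B: vegetables → 13-1; dried → 13-1-2; retail-packed → 13-1-2-1. Scheduled 29%. No special measure applies. → 29%.
Line C: grain → 13-2; dried → 13-2-3; in bulk → 13-2-3-2. Scheduled 20%. anti-dumping (Dorestad, 13-2): +41%; total 20% + 41% = 61%. → 61%.
Line D: vegetables → 13-1; frozen → 13-1-1; retail-packed → 13-1-1-3. Scheduled 14%. Ferrule agreement on 13-1-2-3: 13-1-1-3 not covered. → 14%.
Sum: 23% + 29% + 61% + 14% = 127%.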